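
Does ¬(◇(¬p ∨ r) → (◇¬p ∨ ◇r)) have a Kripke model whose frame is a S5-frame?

1. ¬(◇(¬p ∨ r) → (◇¬p ∨ ◇r)), w0
2. ◇(¬p ∨ r), w0   [¬→-rule on 1]
3. ¬(◇¬p ∨ ◇r), w0   [¬→-rule on 1]
4. ¬◇¬p, w0   [¬∨-rule on 3]
5. ¬◇r, w0   [¬∨-rule on 3]
6. p, w0   [¬◇-rule on 4 via w0Rw0]
7. ¬r, w0   [¬◇-rule on 5 via w0Rw0]
8. ¬p ∨ r, w1   [◇-rule on 2: fresh world w1, w0Rw1]
9. p, w1   [¬◇-rule on 4 via w0Rw1]
10. ¬r, w1   [¬◇-rule on 5 via w0Rw1]
11. r, w1   [∨-rule on 8 (branches; this branch)]
Accessibility: w0Rw0, w0Rw1, w1Rw0, w1Rw1
Branch closes: r and ¬r both at w1.
(One branch shown.) All branches close.

Unsatisfiable (every branch closes)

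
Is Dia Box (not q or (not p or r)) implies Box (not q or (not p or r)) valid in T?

Not valid

Tableau for the negation not (Dia Box (not q or (not p or r)) implies Box (not q or (not p or r))):
1. not (Dia Box (not q or (not p or r)) implies Box (not q or (not p or r))), w0
2. Dia Box (not q or (not p or r)), w0
3. not Box (not q or (not p or r)), w0
4. Box (not q or (not p or r)), w1
5. not q or (not p or r), w1
6. not p or r, w1
7. r, w1
8. not (not q or (not p or r)), w2
9. q, w2
10. not (not p or r), w2
11. p, w2
12. not r, w2
Accessibility: w0Rw0, w0Rw1, w0Rw2, w1Rw1, w2Rw2
The negation has an open branch (countermodel exists).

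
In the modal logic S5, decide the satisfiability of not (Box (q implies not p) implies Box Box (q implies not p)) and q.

1. not (Box (q implies not p) implies Box Box (q implies not p)) and q, w0
2. not (Box (q implies not p) implies Box Box (q implies not p)), w0   [and-rule on 1]
3. q, w0   [and-rule on 1]
4. Box (q implies not p), w0   [neg-implies-rule on 2]
5. not Box Box (q implies not p), w0   [neg-implies-rule on 2]
6. q implies not p, w0   [Box-rule on 4 via w0Rw0]
7. not p, w0   [implies-rule on 6 (branches; this branch)]
8. not Box (q implies not p), w1   [neg-Box-rule on 5: fresh world w1, w0Rw1]
9. q implies not p, w1   [Box-rule on 4 via w0Rw1]
10. not p, w1   [implies-rule on 9 (branches; this branch)]
11. not (q implies not p), w2   [neg-Box-rule on 8: fresh world w2, w1Rw2]
12. q, w2   [neg-implies-rule on 11]
13. p, w2   [neg-implies-rule on 11]
14. q implies not p, w2   [Box-rule on 4 via w0Rw2]
15. not p, w2   [implies-rule on 14 (branches; this branch)]
Accessibility: w0Rw0, w0Rw1, w0Rw2, w1Rw0, w1Rw1, w1Rw2, w2Rw0, w2Rw1, w2Rw2
Branch closes: p and not p both at w2.
Every branch closes; the branch above is one of them.

Unsatisfiable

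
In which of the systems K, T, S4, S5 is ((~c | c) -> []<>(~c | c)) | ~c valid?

T, S4, S5

T-tableau for the negation ~(((~c | c) -> []<>(~c | c)) | ~c):
1. ~(((~c | c) -> []<>(~c | c)) | ~c), 0
2. ~((~c | c) -> []<>(~c | c)), 0   [~|-rule on 1]
3. c, 0   [~|-rule on 1]
4. ~c | c, 0   [~->-rule on 2]
5. ~[]<>(~c | c), 0   [~->-rule on 2]
6. ~<>(~c | c), 1   [~[]-rule on 5: fresh world 1, 0R1]
7. ~(~c | c), 1   [~<>-rule on 6 via 1R1]
8. c, 1   [~|-rule on 7]
9. ~c, 1   [~|-rule on 7]
Accessibility: 0R0, 0R1, 1R1
Branch closes: c and ~c both at 1.
Every branch closes (one shown): valid in T, hence also in S4, S5 (every theorem of T is a theorem of S4 and S5).
K-tableau for the negation ~(((~c | c) -> []<>(~c | c)) | ~c):
1. ~(((~c | c) -> []<>(~c | c)) | ~c), 0
2. ~((~c | c) -> []<>(~c | c)), 0   [~|-rule on 1]
3. c, 0   [~|-rule on 1]
4. ~c | c, 0   [~->-rule on 2]
5. ~[]<>(~c | c), 0   [~->-rule on 2]
6. ~<>(~c | c), 1   [~[]-rule on 5: fresh world 1, 0R1]
Accessibility: 0R1
Complete open branch: countermodel on a K-frame, so not valid in K.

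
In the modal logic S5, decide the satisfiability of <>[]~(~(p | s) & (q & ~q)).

Satisfiable

1. <>[]~(~(p | s) & (q & ~q)), w0
2. []~(~(p | s) & (q & ~q)), w1
3. ~(~(p | s) & (q & ~q)), w0
4. ~(~(p | s) & (q & ~q)), w1
5. ~(q & ~q), w0
6. ~(q & ~q), w1
7. q, w0
8. q, w1
Accessibility: w0Rw0, w0Rw1, w1Rw0, w1Rw1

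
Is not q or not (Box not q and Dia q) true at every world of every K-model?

Valid

Tableau for the negation not (not q or not (Box not q and Dia q)):
1. not (not q or not (Box not q and Dia q)), w0
2. q, w0
3. Box not q and Dia q, w0
4. Box not q, w0
5. Dia q, w0
6. q, w1
7. not q, w1
Accessibility: w0Rw1
Branch closes: q and not q both at w1.
Every branch of the negation's tableau closes; the branch above is one of them.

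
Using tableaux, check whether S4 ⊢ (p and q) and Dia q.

Invalid (countermodel exists)

Tableau for the negation not ((p and q) and Dia q):
1. not ((p and q) and Dia q), 0
2. not Dia q, 0
3. not q, 0
Accessibility: 0R0
The negation has an open branch (countermodel exists).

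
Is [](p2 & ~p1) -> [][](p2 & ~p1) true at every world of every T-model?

Invalid (countermodel exists)

Tableau for the negation ~([](p2 & ~p1) -> [][](p2 & ~p1)):
1. ~([](p2 & ~p1) -> [][](p2 & ~p1)), w0
2. [](p2 & ~p1), w0   [~->-rule on 1]
3. ~[][](p2 & ~p1), w0   [~->-rule on 1]
4. p2 & ~p1, w0   [[]-rule on 2 via w0Rw0]
5. p2, w0   [&-rule on 4]
6. ~p1, w0   [&-rule on 4]
7. ~[](p2 & ~p1), w1   [~[]-rule on 3: fresh world w1, w0Rw1]
8. p2 & ~p1, w1   [[]-rule on 2 via w0Rw1]
9. p2, w1   [&-rule on 8]
10. ~p1, w1   [&-rule on 8]
11. ~(p2 & ~p1), w2   [~[]-rule on 7: fresh world w2, w1Rw2]
12. p1, w2   [~&-rule on 11 (branches; this branch)]
Accessibility: w0Rw0, w0Rw1, w1Rw1, w1Rw2, w2Rw2
The negation has an open branch (countermodel exists).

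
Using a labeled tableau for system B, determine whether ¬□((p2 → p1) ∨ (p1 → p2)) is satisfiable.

1. ¬□((p2 → p1) ∨ (p1 → p2)), w0
2. ¬((p2 → p1) ∨ (p1 → p2)), w1   [¬□-rule on 1: fresh world w1, w0Rw1]
3. ¬(p2 → p1), w1   [¬∨-rule on 2]
4. ¬(p1 → p2), w1   [¬∨-rule on 2]
5. p2, w1   [¬→-rule on 3]
6. ¬p1, w1   [¬→-rule on 3]
7. p1, w1   [¬→-rule on 4]
8. ¬p2, w1   [¬→-rule on 4]
Accessibility: w0Rw0, w0Rw1, w1Rw0, w1Rw1
Branch closes: p1 and ¬p1 both at w1.
All branches of the tableau close; one closing branch shown above.

Unsatisfiable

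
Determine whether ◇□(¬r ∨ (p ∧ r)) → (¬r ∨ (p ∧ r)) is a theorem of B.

Tableau for the negation ¬(◇□(¬r ∨ (p ∧ r)) → (¬r ∨ (p ∧ r))):
1. ¬(◇□(¬r ∨ (p ∧ r)) → (¬r ∨ (p ∧ r))), 0
2. ◇□(¬r ∨ (p ∧ r)), 0
3. ¬(¬r ∨ (p ∧ r)), 0
4. r, 0
5. ¬(p ∧ r), 0
6. ¬p, 0
7. □(¬r ∨ (p ∧ r)), 1
8. ¬r ∨ (p ∧ r), 0
9. ¬r ∨ (p ∧ r), 1
10. p ∧ r, 0
11. p, 0
Accessibility: 0R0, 0R1, 1R0, 1R1
Branch closes: p and ¬p both at 0.
All branches of the negation close; one closing branch shown above.

Yes, valid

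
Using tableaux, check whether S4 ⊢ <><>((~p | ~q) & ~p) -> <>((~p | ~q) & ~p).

Valid in S4

Tableau for the negation ~(<><>((~p | ~q) & ~p) -> <>((~p | ~q) & ~p)):
1. ~(<><>((~p | ~q) & ~p) -> <>((~p | ~q) & ~p)), w0
2. <><>((~p | ~q) & ~p), w0   [~->-rule on 1]
3. ~<>((~p | ~q) & ~p), w0   [~->-rule on 1]
4. ~((~p | ~q) & ~p), w0   [~<>-rule on 3 via w0Rw0]
5. ~(~p | ~q), w0   [~&-rule on 4 (branches; this branch)]
6. p, w0   [~|-rule on 5]
7. q, w0   [~|-rule on 5]
8. <>((~p | ~q) & ~p), w1   [<>-rule on 2: fresh world w1, w0Rw1]
9. ~((~p | ~q) & ~p), w1   [~<>-rule on 3 via w0Rw1]
10. ~(~p | ~q), w1   [~&-rule on 9 (branches; this branch)]
11. p, w1   [~|-rule on 10]
12. q, w1   [~|-rule on 10]
13. (~p | ~q) & ~p, w2   [<>-rule on 8: fresh world w2, w1Rw2]
14. ~p | ~q, w2   [&-rule on 13]
15. ~p, w2   [&-rule on 13]
16. ~((~p | ~q) & ~p), w2   [~<>-rule on 3 via w0Rw2]
17. ~q, w2   [|-rule on 14 (branches; this branch)]
18. ~(~p | ~q), w2   [~&-rule on 16 (branches; this branch)]
19. p, w2   [~|-rule on 18]
20. q, w2   [~|-rule on 18]
Accessibility: w0Rw0, w0Rw1, w0Rw2, w1Rw1, w1Rw2, w2Rw2
Branch closes: p and ~p both at w2.
Every branch of the negation's tableau closes; the branch above is one of them.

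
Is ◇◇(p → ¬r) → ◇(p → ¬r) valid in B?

No, not valid

Tableau for the negation ¬(◇◇(p → ¬r) → ◇(p → ¬r)):
1. ¬(◇◇(p → ¬r) → ◇(p → ¬r)), w0
2. ◇◇(p → ¬r), w0
3. ¬◇(p → ¬r), w0
4. ¬(p → ¬r), w0
5. p, w0
6. r, w0
7. ◇(p → ¬r), w1
8. ¬(p → ¬r), w1
9. p, w1
10. r, w1
11. p → ¬r, w2
12. ¬r, w2
Accessibility: w0Rw0, w0Rw1, w1Rw0, w1Rw1, w1Rw2, w2Rw1, w2Rw2
The negation has an open branch (countermodel exists).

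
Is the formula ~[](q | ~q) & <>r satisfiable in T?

1. ~[](q | ~q) & <>r, w0
2. ~[](q | ~q), w0
3. <>r, w0
4. ~(q | ~q), w1
5. ~q, w1
6. q, w1
Accessibility: w0Rw0, w0Rw1, w1Rw1
Branch closes: q and ~q both at w1.
(One branch shown.) All branches close.

No, unsatisfiable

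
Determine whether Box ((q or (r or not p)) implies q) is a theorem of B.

No, not valid

Tableau for the negation not Box ((q or (r or not p)) implies q):
1. not Box ((q or (r or not p)) implies q), w0
2. not ((q or (r or not p)) implies q), w1
3. q or (r or not p), w1
4. not q, w1
5. r or not p, w1
6. not p, w1
Accessibility: w0Rw0, w0Rw1, w1Rw0, w1Rw1
The negation has an open branch (countermodel exists).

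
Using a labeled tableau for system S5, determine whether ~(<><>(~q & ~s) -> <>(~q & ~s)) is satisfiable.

Unsatisfiable

1. ~(<><>(~q & ~s) -> <>(~q & ~s)), 0
2. <><>(~q & ~s), 0   [~->-rule on 1]
3. ~<>(~q & ~s), 0   [~->-rule on 1]
4. ~(~q & ~s), 0   [~<>-rule on 3 via 0R0]
5. s, 0   [~&-rule on 4 (branches; this branch)]
6. <>(~q & ~s), 1   [<>-rule on 2: fresh world 1, 0R1]
7. ~(~q & ~s), 1   [~<>-rule on 3 via 0R1]
8. s, 1   [~&-rule on 7 (branches; this branch)]
9. ~q & ~s, 2   [<>-rule on 6: fresh world 2, 1R2]
10. ~q, 2   [&-rule on 9]
11. ~s, 2   [&-rule on 9]
12. ~(~q & ~s), 2   [~<>-rule on 3 via 0R2]
13. s, 2   [~&-rule on 12 (branches; this branch)]
Accessibility: 0R0, 0R1, 0R2, 1R0, 1R1, 1R2, 2R0, 2R1, 2R2
Branch closes: s and ~s both at 2.
Every branch closes; the branch above is one of them.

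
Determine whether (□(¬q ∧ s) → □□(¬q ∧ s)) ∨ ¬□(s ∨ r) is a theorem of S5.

Valid in S5

Tableau for the negation ¬((□(¬q ∧ s) → □□(¬q ∧ s)) ∨ ¬□(s ∨ r)):
1. ¬((□(¬q ∧ s) → □□(¬q ∧ s)) ∨ ¬□(s ∨ r)), u
2. ¬(□(¬q ∧ s) → □□(¬q ∧ s)), u   [¬∨-rule on 1]
3. □(s ∨ r), u   [¬∨-rule on 1]
4. □(¬q ∧ s), u   [¬→-rule on 2]
5. ¬□□(¬q ∧ s), u   [¬→-rule on 2]
6. s ∨ r, u   [□-rule on 3 via uRu]
7. ¬q ∧ s, u   [□-rule on 4 via uRu]
8. ¬q, u   [∧-rule on 7]
9. s, u   [∧-rule on 7]
10. r, u   [∨-rule on 6 (branches; this branch)]
11. ¬□(¬q ∧ s), v   [¬□-rule on 5: fresh world v, uRv]
12. s ∨ r, v   [□-rule on 3 via uRv]
13. ¬q ∧ s, v   [□-rule on 4 via uRv]
14. ¬q, v   [∧-rule on 13]
15. s, v   [∧-rule on 13]
16. r, v   [∨-rule on 12 (branches; this branch)]
17. ¬(¬q ∧ s), w   [¬□-rule on 11: fresh world w, vRw]
18. s ∨ r, w   [□-rule on 3 via uRw]
19. ¬q ∧ s, w   [□-rule on 4 via uRw]
20. ¬q, w   [∧-rule on 19]
21. s, w   [∧-rule on 19]
22. ¬s, w   [¬∧-rule on 17 (branches; this branch)]
Accessibility: uRu, uRv, uRw, vRu, vRv, vRw, wRu, wRv, wRw
Branch closes: s and ¬s both at w.
Every branch of the negation's tableau closes; the branch above is one of them.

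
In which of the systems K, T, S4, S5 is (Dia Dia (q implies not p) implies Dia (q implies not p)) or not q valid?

T-tableau for the negation not ((Dia Dia (q implies not p) implies Dia (q implies not p)) or not q):
1. not ((Dia Dia (q implies not p) implies Dia (q implies not p)) or not q), u
2. not (Dia Dia (q implies not p) implies Dia (q implies not p)), u   [neg-or-rule on 1]
3. q, u   [neg-or-rule on 1]
4. Dia Dia (q implies not p), u   [neg-implies-rule on 2]
5. not Dia (q implies not p), u   [neg-implies-rule on 2]
6. not (q implies not p), u   [neg-Dia-rule on 5 via uRu]
7. p, u   [neg-implies-rule on 6]
8. Dia (q implies not p), v   [Dia-rule on 4: fresh world v, uRv]
9. not (q implies not p), v   [neg-Dia-rule on 5 via uRv]
10. q, v   [neg-implies-rule on 9]
11. p, v   [neg-implies-rule on 9]
12. q implies not p, w   [Dia-rule on 8: fresh world w, vRw]
13. not p, w   [implies-rule on 12 (branches; this branch)]
Accessibility: uRu, uRv, vRv, vRw, wRw
Complete open branch: countermodel on a T-frame, so not valid in T, nor in K (the same frame is also a K-frame).
S4-tableau for the negation not ((Dia Dia (q implies not p) implies Dia (q implies not p)) or not q):
1. not ((Dia Dia (q implies not p) implies Dia (q implies not p)) or not q), u
2. not (Dia Dia (q implies not p) implies Dia (q implies not p)), u   [neg-or-rule on 1]
3. q, u   [neg-or-rule on 1]
4. Dia Dia (q implies not p), u   [neg-implies-rule on 2]
5. not Dia (q implies not p), u   [neg-implies-rule on 2]
6. not (q implies not p), u   [neg-Dia-rule on 5 via uRu]
7. p, u   [neg-implies-rule on 6]
8. Dia (q implies not p), v   [Dia-rule on 4: fresh world v, uRv]
9. not (q implies not p), v   [neg-Dia-rule on 5 via uRv]
10. q, v   [neg-implies-rule on 9]
11. p, v   [neg-implies-rule on 9]
12. q implies not p, w   [Dia-rule on 8: fresh world w, vRw]
13. not (q implies not p), w   [neg-Dia-rule on 5 via uRw]
14. q, w   [neg-implies-rule on 13]
15. p, w   [neg-implies-rule on 13]
16. not p, w   [implies-rule on 12 (branches; this branch)]
Accessibility: uRu, uRv, uRw, vRv, vRw, wRw
Branch closes: p and not p both at w.
Every branch closes (one shown): valid in S4, hence also in S5 (every theorem of S4 is a theorem of S5).

S4, S5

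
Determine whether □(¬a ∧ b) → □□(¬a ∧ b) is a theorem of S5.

Valid

Tableau for the negation ¬(□(¬a ∧ b) → □□(¬a ∧ b)):
1. ¬(□(¬a ∧ b) → □□(¬a ∧ b)), 0
2. □(¬a ∧ b), 0
3. ¬□□(¬a ∧ b), 0
4. ¬a ∧ b, 0
5. ¬a, 0
6. b, 0
7. ¬□(¬a ∧ b), 1
8. ¬a ∧ b, 1
9. ¬a, 1
10. b, 1
11. ¬(¬a ∧ b), 2
12. ¬a ∧ b, 2
13. ¬a, 2
14. b, 2
15. ¬b, 2
Accessibility: 0R0, 0R1, 0R2, 1R0, 1R1, 1R2, 2R0, 2R1, 2R2
Branch closes: b and ¬b both at 2.
Every branch of the negation's tableau closes; the branch above is one of them.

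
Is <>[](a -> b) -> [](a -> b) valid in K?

Tableau for the negation ~(<>[](a -> b) -> [](a -> b)):
1. ~(<>[](a -> b) -> [](a -> b)), 0
2. <>[](a -> b), 0
3. ~[](a -> b), 0
4. [](a -> b), 1
5. ~(a -> b), 2
6. a, 2
7. ~b, 2
Accessibility: 0R1, 0R2
The negation has an open branch (countermodel exists).

No, not valid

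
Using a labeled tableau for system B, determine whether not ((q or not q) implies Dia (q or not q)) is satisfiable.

Unsatisfiable (every branch closes)

1. not ((q or not q) implies Dia (q or not q)), w0
2. q or not q, w0
3. not Dia (q or not q), w0
4. not (q or not q), w0
5. not q, w0
6. q, w0
Accessibility: w0Rw0
Branch closes: q and not q both at w0.
Every branch closes; the branch above is one of them.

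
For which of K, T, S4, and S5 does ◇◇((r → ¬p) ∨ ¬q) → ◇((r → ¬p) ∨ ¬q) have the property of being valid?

S4, S5

S4-tableau for the negation ¬(◇◇((r → ¬p) ∨ ¬q) → ◇((r → ¬p) ∨ ¬q)):
1. ¬(◇◇((r → ¬p) ∨ ¬q) → ◇((r → ¬p) ∨ ¬q)), w0
2. ◇◇((r → ¬p) ∨ ¬q), w0   [¬→-rule on 1]
3. ¬◇((r → ¬p) ∨ ¬q), w0   [¬→-rule on 1]
4. ¬((r → ¬p) ∨ ¬q), w0   [¬◇-rule on 3 via w0Rw0]
5. ¬(r → ¬p), w0   [¬∨-rule on 4]
6. q, w0   [¬∨-rule on 4]
7. r, w0   [¬→-rule on 5]
8. p, w0   [¬→-rule on 5]
9. ◇((r → ¬p) ∨ ¬q), w1   [◇-rule on 2: fresh world w1, w0Rw1]
10. ¬((r → ¬p) ∨ ¬q), w1   [¬◇-rule on 3 via w0Rw1]
11. ¬(r → ¬p), w1   [¬∨-rule on 10]
12. q, w1   [¬∨-rule on 10]
13. r, w1   [¬→-rule on 11]
14. p, w1   [¬→-rule on 11]
15. (r → ¬p) ∨ ¬q, w2   [◇-rule on 9: fresh world w2, w1Rw2]
16. ¬((r → ¬p) ∨ ¬q), w2   [¬◇-rule on 3 via w0Rw2]
17. ¬(r → ¬p), w2   [¬∨-rule on 16]
18. q, w2   [¬∨-rule on 16]
19. r, w2   [¬→-rule on 17]
20. p, w2   [¬→-rule on 17]
21. r → ¬p, w2   [∨-rule on 15 (branches; this branch)]
22. ¬p, w2   [→-rule on 21 (branches; this branch)]
Accessibility: w0Rw0, w0Rw1, w0Rw2, w1Rw1, w1Rw2, w2Rw2
Branch closes: p and ¬p both at w2.
Every branch closes (one shown): valid in S4, hence also in S5 (every theorem of S4 is a theorem of S5).
T-tableau for the negation ¬(◇◇((r → ¬p) ∨ ¬q) → ◇((r → ¬p) ∨ ¬q)):
1. ¬(◇◇((r → ¬p) ∨ ¬q) → ◇((r → ¬p) ∨ ¬q)), w0
2. ◇◇((r → ¬p) ∨ ¬q), w0   [¬→-rule on 1]
3. ¬◇((r → ¬p) ∨ ¬q), w0   [¬→-rule on 1]
4. ¬((r → ¬p) ∨ ¬q), w0   [¬◇-rule on 3 via w0Rw0]
5. ¬(r → ¬p), w0   [¬∨-rule on 4]
6. q, w0   [¬∨-rule on 4]
7. r, w0   [¬→-rule on 5]
8. p, w0   [¬→-rule on 5]
9. ◇((r → ¬p) ∨ ¬q), w1   [◇-rule on 2: fresh world w1, w0Rw1]
10. ¬((r → ¬p) ∨ ¬q), w1   [¬◇-rule on 3 via w0Rw1]
11. ¬(r → ¬p), w1   [¬∨-rule on 10]
12. q, w1   [¬∨-rule on 10]
13. r, w1   [¬→-rule on 11]
14. p, w1   [¬→-rule on 11]
15. (r → ¬p) ∨ ¬q, w2   [◇-rule on 9: fresh world w2, w1Rw2]
16. ¬q, w2   [∨-rule on 15 (branches; this branch)]
Accessibility: w0Rw0, w0Rw1, w1Rw1, w1Rw2, w2Rw2
Complete open branch: countermodel on a T-frame, so not valid in T, nor in K (the same frame is also a K-frame).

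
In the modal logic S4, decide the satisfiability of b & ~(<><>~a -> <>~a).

1. b & ~(<><>~a -> <>~a), 0
2. b, 0   [&-rule on 1]
3. ~(<><>~a -> <>~a), 0   [&-rule on 1]
4. <><>~a, 0   [~->-rule on 3]
5. ~<>~a, 0   [~->-rule on 3]
6. a, 0   [~<>-rule on 5 via 0R0]
7. <>~a, 1   [<>-rule on 4: fresh world 1, 0R1]
8. a, 1   [~<>-rule on 5 via 0R1]
9. ~a, 2   [<>-rule on 7: fresh world 2, 1R2]
10. a, 2   [~<>-rule on 5 via 0R2]
Accessibility: 0R0, 0R1, 0R2, 1R1, 1R2, 2R2
Branch closes: a and ~a both at 2.
Every branch closes; the branch above is one of them.

Unsatisfiable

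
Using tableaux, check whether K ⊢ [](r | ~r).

Yes, valid

Tableau for the negation ~[](r | ~r):
1. ~[](r | ~r), 0
2. ~(r | ~r), 1
3. ~r, 1
4. r, 1
Accessibility: 0R1
Branch closes: r and ~r both at 1.
Every branch of the negation's tableau closes; the branch above is one of them.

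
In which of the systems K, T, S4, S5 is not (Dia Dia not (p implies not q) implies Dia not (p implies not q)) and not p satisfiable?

K, T

S4-tableau for the formula:
1. not (Dia Dia not (p implies not q) implies Dia not (p implies not q)) and not p, u
2. not (Dia Dia not (p implies not q) implies Dia not (p implies not q)), u   [and-rule on 1]
3. not p, u   [and-rule on 1]
4. Dia Dia not (p implies not q), u   [neg-implies-rule on 2]
5. not Dia not (p implies not q), u   [neg-implies-rule on 2]
6. p implies not q, u   [neg-Dia-rule on 5 via uRu]
7. not q, u   [implies-rule on 6 (branches; this branch)]
8. Dia not (p implies not q), v   [Dia-rule on 4: fresh world v, uRv]
9. p implies not q, v   [neg-Dia-rule on 5 via uRv]
10. not q, v   [implies-rule on 9 (branches; this branch)]
11. not (p implies not q), w   [Dia-rule on 8: fresh world w, vRw]
12. p, w   [neg-implies-rule on 11]
13. q, w   [neg-implies-rule on 11]
14. p implies not q, w   [neg-Dia-rule on 5 via uRw]
15. not q, w   [implies-rule on 14 (branches; this branch)]
Accessibility: uRu, uRv, uRw, vRv, vRw, wRw
Branch closes: q and not q both at w.
Every branch closes (one shown): unsatisfiable in S4, hence also in S5 (every S5-frame is an S4-frame).
T-tableau for the formula:
1. not (Dia Dia not (p implies not q) implies Dia not (p implies not q)) and not p, u
2. not (Dia Dia not (p implies not q) implies Dia not (p implies not q)), u   [and-rule on 1]
3. not p, u   [and-rule on 1]
4. Dia Dia not (p implies not q), u   [neg-implies-rule on 2]
5. not Dia not (p implies not q), u   [neg-implies-rule on 2]
6. p implies not q, u   [neg-Dia-rule on 5 via uRu]
7. not q, u   [implies-rule on 6 (branches; this branch)]
8. Dia not (p implies not q), v   [Dia-rule on 4: fresh world v, uRv]
9. p implies not q, v   [neg-Dia-rule on 5 via uRv]
10. not q, v   [implies-rule on 9 (branches; this branch)]
11. not (p implies not q), w   [Dia-rule on 8: fresh world w, vRw]
12. p, w   [neg-implies-rule on 11]
13. q, w   [neg-implies-rule on 11]
Accessibility: uRu, uRv, vRv, vRw, wRw
Complete open branch: satisfiable in T, hence also in K (this T-model is also a K-model).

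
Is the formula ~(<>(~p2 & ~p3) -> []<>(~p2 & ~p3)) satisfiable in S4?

Satisfiable

1. ~(<>(~p2 & ~p3) -> []<>(~p2 & ~p3)), 0
2. <>(~p2 & ~p3), 0
3. ~[]<>(~p2 & ~p3), 0
4. ~p2 & ~p3, 1
5. ~p2, 1
6. ~p3, 1
7. ~<>(~p2 & ~p3), 2
8. ~(~p2 & ~p3), 2
9. p3, 2
Accessibility: 0R0, 0R1, 0R2, 1R1, 2R2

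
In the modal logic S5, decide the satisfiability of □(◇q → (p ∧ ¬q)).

Yes, satisfiable

1. □(◇q → (p ∧ ¬q)), w0
2. ◇q → (p ∧ ¬q), w0   [□-rule on 1 via w0Rw0]
3. p ∧ ¬q, w0   [→-rule on 2 (branches; this branch)]
4. p, w0   [∧-rule on 3]
5. ¬q, w0   [∧-rule on 3]
Accessibility: w0Rw0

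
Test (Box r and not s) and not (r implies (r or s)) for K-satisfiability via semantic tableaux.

1. (Box r and not s) and not (r implies (r or s)), u
2. Box r and not s, u   [and-rule on 1]
3. not (r implies (r or s)), u   [and-rule on 1]
4. Box r, u   [and-rule on 2]
5. not s, u   [and-rule on 2]
6. r, u   [neg-implies-rule on 3]
7. not (r or s), u   [neg-implies-rule on 3]
8. not r, u   [neg-or-rule on 7]
Branch closes: r and not r both at u.
Every branch closes; the branch above is one of them.

No, unsatisfiable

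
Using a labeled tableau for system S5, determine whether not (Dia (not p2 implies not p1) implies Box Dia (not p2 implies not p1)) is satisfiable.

No, unsatisfiable

1. not (Dia (not p2 implies not p1) implies Box Dia (not p2 implies not p1)), w0
2. Dia (not p2 implies not p1), w0
3. not Box Dia (not p2 implies not p1), w0
4. not p2 implies not p1, w1
5. not p1, w1
6. not Dia (not p2 implies not p1), w2
7. not (not p2 implies not p1), w0
8. not p2, w0
9. p1, w0
10. not (not p2 implies not p1), w1
11. not p2, w1
12. p1, w1
Accessibility: w0Rw0, w0Rw1, w0Rw2, w1Rw0, w1Rw1, w1Rw2, w2Rw0, w2Rw1, w2Rw2
Branch closes: p1 and not p1 both at w1.
Every branch closes; the branch above is one of them.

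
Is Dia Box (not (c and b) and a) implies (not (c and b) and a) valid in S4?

Tableau for the negation not (Dia Box (not (c and b) and a) implies (not (c and b) and a)):
1. not (Dia Box (not (c and b) and a) implies (not (c and b) and a)), w0
2. Dia Box (not (c and b) and a), w0
3. not (not (c and b) and a), w0
4. not a, w0
5. Box (not (c and b) and a), w1
6. not (c and b) and a, w1
7. not (c and b), w1
8. a, w1
9. not b, w1
Accessibility: w0Rw0, w0Rw1, w1Rw1
The negation has an open branch (countermodel exists).

Invalid (countermodel exists)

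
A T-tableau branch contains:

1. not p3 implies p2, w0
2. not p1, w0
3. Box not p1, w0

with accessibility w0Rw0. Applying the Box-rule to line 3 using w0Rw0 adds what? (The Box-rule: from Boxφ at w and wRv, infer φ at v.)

not p1, w0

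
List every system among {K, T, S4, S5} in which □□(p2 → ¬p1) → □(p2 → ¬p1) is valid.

T, S4, S5

K-tableau for the negation ¬(□□(p2 → ¬p1) → □(p2 → ¬p1)):
1. ¬(□□(p2 → ¬p1) → □(p2 → ¬p1)), 0
2. □□(p2 → ¬p1), 0
3. ¬□(p2 → ¬p1), 0
4. ¬(p2 → ¬p1), 1
5. p2, 1
6. p1, 1
7. □(p2 → ¬p1), 1
Accessibility: 0R1
Complete open branch: countermodel on a K-frame, so not valid in K.
T-tableau for the negation ¬(□□(p2 → ¬p1) → □(p2 → ¬p1)):
1. ¬(□□(p2 → ¬p1) → □(p2 → ¬p1)), 0
2. □□(p2 → ¬p1), 0
3. ¬□(p2 → ¬p1), 0
4. □(p2 → ¬p1), 0
5. p2 → ¬p1, 0
6. ¬p1, 0
7. ¬(p2 → ¬p1), 1
8. p2, 1
9. p1, 1
10. □(p2 → ¬p1), 1
11. p2 → ¬p1, 1
12. ¬p1, 1
Accessibility: 0R0, 0R1, 1R1
Branch closes: p1 and ¬p1 both at 1.
Every branch closes (one shown): valid in T, hence also in S4, S5 (every theorem of T is a theorem of S4 and S5).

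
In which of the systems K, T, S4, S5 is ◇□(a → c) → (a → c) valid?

S5

S5-tableau for the negation ¬(◇□(a → c) → (a → c)):
1. ¬(◇□(a → c) → (a → c)), w0
2. ◇□(a → c), w0   [¬→-rule on 1]
3. ¬(a → c), w0   [¬→-rule on 1]
4. a, w0   [¬→-rule on 3]
5. ¬c, w0   [¬→-rule on 3]
6. □(a → c), w1   [◇-rule on 2: fresh world w1, w0Rw1]
7. a → c, w0   [□-rule on 6 via w1Rw0]
8. a → c, w1   [□-rule on 6 via w1Rw1]
9. c, w0   [→-rule on 7 (branches; this branch)]
Accessibility: w0Rw0, w0Rw1, w1Rw0, w1Rw1
Branch closes: c and ¬c both at w0.
Every branch closes (one shown): valid in S5.
S4-tableau for the negation ¬(◇□(a → c) → (a → c)):
1. ¬(◇□(a → c) → (a → c)), w0
2. ◇□(a → c), w0   [¬→-rule on 1]
3. ¬(a → c), w0   [¬→-rule on 1]
4. a, w0   [¬→-rule on 3]
5. ¬c, w0   [¬→-rule on 3]
6. □(a → c), w1   [◇-rule on 2: fresh world w1, w0Rw1]
7. a → c, w1   [□-rule on 6 via w1Rw1]
8. c, w1   [→-rule on 7 (branches; this branch)]
Accessibility: w0Rw0, w0Rw1, w1Rw1
Complete open branch: countermodel on an S4-frame, so not valid in S4, nor in K, T (the same frame is also a K-frame and a T-frame).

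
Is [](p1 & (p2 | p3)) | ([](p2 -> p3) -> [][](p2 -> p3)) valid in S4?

Tableau for the negation ~([](p1 & (p2 | p3)) | ([](p2 -> p3) -> [][](p2 -> p3))):
1. ~([](p1 & (p2 | p3)) | ([](p2 -> p3) -> [][](p2 -> p3))), w0
2. ~[](p1 & (p2 | p3)), w0
3. ~([](p2 -> p3) -> [][](p2 -> p3)), w0
4. [](p2 -> p3), w0
5. ~[][](p2 -> p3), w0
6. p2 -> p3, w0
7. p3, w0
8. ~(p1 & (p2 | p3)), w1
9. p2 -> p3, w1
10. ~(p2 | p3), w1
11. ~p2, w1
12. ~p3, w1
13. ~[](p2 -> p3), w2
14. p2 -> p3, w2
15. p3, w2
16. ~(p2 -> p3), w3
17. p2, w3
18. ~p3, w3
19. p2 -> p3, w3
20. p3, w3
Accessibility: w0Rw0, w0Rw1, w0Rw2, w0Rw3, w1Rw1, w2Rw2, w2Rw3, w3Rw3
Branch closes: p3 and ~p3 both at w3.
Every branch of the negation's tableau closes; the branch above is one of them.

Valid in S4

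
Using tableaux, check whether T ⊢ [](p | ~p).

Valid

Tableau for the negation ~[](p | ~p):
1. ~[](p | ~p), 0
2. ~(p | ~p), 1   [~[]-rule on 1: fresh world 1, 0R1]
3. ~p, 1   [~|-rule on 2]
4. p, 1   [~|-rule on 2]
Accessibility: 0R0, 0R1, 1R1
Branch closes: p and ~p both at 1.
All branches of the negation close; one closing branch shown above.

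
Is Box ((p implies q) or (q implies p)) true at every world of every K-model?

Valid

Tableau for the negation not Box ((p implies q) or (q implies p)):
1. not Box ((p implies q) or (q implies p)), u
2. not ((p implies q) or (q implies p)), v   [neg-Box-rule on 1: fresh world v, uRv]
3. not (p implies q), v   [neg-or-rule on 2]
4. not (q implies p), v   [neg-or-rule on 2]
5. p, v   [neg-implies-rule on 3]
6. not q, v   [neg-implies-rule on 3]
7. q, v   [neg-implies-rule on 4]
8. not p, v   [neg-implies-rule on 4]
Accessibility: uRv
Branch closes: q and not q both at v.
All branches of the negation close; one closing branch shown above.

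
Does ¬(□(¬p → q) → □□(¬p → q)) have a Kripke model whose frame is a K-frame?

Satisfiable

1. ¬(□(¬p → q) → □□(¬p → q)), 0
2. □(¬p → q), 0
3. ¬□□(¬p → q), 0
4. ¬□(¬p → q), 1
5. ¬p → q, 1
6. q, 1
7. ¬(¬p → q), 2
8. ¬p, 2
9. ¬q, 2
Accessibility: 0R1, 1R2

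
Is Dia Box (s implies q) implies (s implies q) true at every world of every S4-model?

Invalid (countermodel exists)

Tableau for the negation not (Dia Box (s implies q) implies (s implies q)):
1. not (Dia Box (s implies q) implies (s implies q)), w0
2. Dia Box (s implies q), w0
3. not (s implies q), w0
4. s, w0
5. not q, w0
6. Box (s implies q), w1
7. s implies q, w1
8. q, w1
Accessibility: w0Rw0, w0Rw1, w1Rw1
The negation has an open branch (countermodel exists).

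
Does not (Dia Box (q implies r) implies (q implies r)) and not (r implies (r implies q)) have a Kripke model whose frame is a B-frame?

Unsatisfiable (every branch closes)

1. not (Dia Box (q implies r) implies (q implies r)) and not (r implies (r implies q)), u
2. not (Dia Box (q implies r) implies (q implies r)), u
3. not (r implies (r implies q)), u
4. Dia Box (q implies r), u
5. not (q implies r), u
6. r, u
7. not (r implies q), u
8. q, u
9. not r, u
Accessibility: uRu
Branch closes: r and not r both at u.
All branches of the tableau close; one closing branch shown above.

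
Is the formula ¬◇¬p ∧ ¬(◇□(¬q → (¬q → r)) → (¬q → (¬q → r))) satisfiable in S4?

1. ¬◇¬p ∧ ¬(◇□(¬q → (¬q → r)) → (¬q → (¬q → r))), u
2. ¬◇¬p, u   [∧-rule on 1]
3. ¬(◇□(¬q → (¬q → r)) → (¬q → (¬q → r))), u   [∧-rule on 1]
4. ◇□(¬q → (¬q → r)), u   [¬→-rule on 3]
5. ¬(¬q → (¬q → r)), u   [¬→-rule on 3]
6. ¬q, u   [¬→-rule on 5]
7. ¬(¬q → r), u   [¬→-rule on 5]
8. ¬r, u   [¬→-rule on 7]
9. p, u   [¬◇-rule on 2 via uRu]
10. □(¬q → (¬q → r)), v   [◇-rule on 4: fresh world v, uRv]
11. p, v   [¬◇-rule on 2 via uRv]
12. ¬q → (¬q → r), v   [□-rule on 10 via vRv]
13. ¬q → r, v   [→-rule on 12 (branches; this branch)]
14. r, v   [→-rule on 13 (branches; this branch)]
Accessibility: uRu, uRv, vRv

Satisfiable (open branch found)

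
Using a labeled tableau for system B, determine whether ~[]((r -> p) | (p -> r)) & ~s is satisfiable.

1. ~[]((r -> p) | (p -> r)) & ~s, u
2. ~[]((r -> p) | (p -> r)), u   [&-rule on 1]
3. ~s, u   [&-rule on 1]
4. ~((r -> p) | (p -> r)), v   [~[]-rule on 2: fresh world v, uRv]
5. ~(r -> p), v   [~|-rule on 4]
6. ~(p -> r), v   [~|-rule on 4]
7. r, v   [~->-rule on 5]
8. ~p, v   [~->-rule on 5]
9. p, v   [~->-rule on 6]
10. ~r, v   [~->-rule on 6]
Accessibility: uRu, uRv, vRu, vRv
Branch closes: p and ~p both at v.
Every branch closes; the branch above is one of them.

Unsatisfiable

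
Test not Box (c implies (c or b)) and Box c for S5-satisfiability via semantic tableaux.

1. not Box (c implies (c or b)) and Box c, w0
2. not Box (c implies (c or b)), w0
3. Box c, w0
4. c, w0
5. not (c implies (c or b)), w1
6. c, w1
7. not (c or b), w1
8. not c, w1
9. not b, w1
Accessibility: w0Rw0, w0Rw1, w1Rw0, w1Rw1
Branch closes: c and not c both at w1.
Every branch closes; the branch above is one of them.

No, unsatisfiable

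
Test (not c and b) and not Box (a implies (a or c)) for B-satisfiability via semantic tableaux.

Unsatisfiable

1. (not c and b) and not Box (a implies (a or c)), 0
2. not c and b, 0
3. not Box (a implies (a or c)), 0
4. not c, 0
5. b, 0
6. not (a implies (a or c)), 1
7. a, 1
8. not (a or c), 1
9. not a, 1
10. not c, 1
Accessibility: 0R0, 0R1, 1R0, 1R1
Branch closes: a and not a both at 1.
Every branch closes; the branch above is one of them.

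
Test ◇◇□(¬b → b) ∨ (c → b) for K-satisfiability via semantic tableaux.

1. ◇◇□(¬b → b) ∨ (c → b), 0
2. c → b, 0
3. b, 0

Satisfiable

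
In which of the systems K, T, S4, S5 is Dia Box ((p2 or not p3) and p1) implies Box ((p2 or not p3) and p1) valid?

S5

S5-tableau for the negation not (Dia Box ((p2 or not p3) and p1) implies Box ((p2 or not p3) and p1)):
1. not (Dia Box ((p2 or not p3) and p1) implies Box ((p2 or not p3) and p1)), 0
2. Dia Box ((p2 or not p3) and p1), 0
3. not Box ((p2 or not p3) and p1), 0
4. Box ((p2 or not p3) and p1), 1
5. (p2 or not p3) and p1, 0
6. p2 or not p3, 0
7. p1, 0
8. (p2 or not p3) and p1, 1
9. p2 or not p3, 1
10. p1, 1
11. not p3, 0
12. not p3, 1
13. not ((p2 or not p3) and p1), 2
14. (p2 or not p3) and p1, 2
15. p2 or not p3, 2
16. p1, 2
17. not (p2 or not p3), 2
18. not p2, 2
19. p3, 2
20. not p3, 2
Accessibility: 0R0, 0R1, 0R2, 1R0, 1R1, 1R2, 2R0, 2R1, 2R2
Branch closes: p3 and not p3 both at 2.
Every branch closes (one shown): valid in S5.
S4-tableau for the negation not (Dia Box ((p2 or not p3) and p1) implies Box ((p2 or not p3) and p1)):
1. not (Dia Box ((p2 or not p3) and p1) implies Box ((p2 or not p3) and p1)), 0
2. Dia Box ((p2 or not p3) and p1), 0
3. not Box ((p2 or not p3) and p1), 0
4. Box ((p2 or not p3) and p1), 1
5. (p2 or not p3) and p1, 1
6. p2 or not p3, 1
7. p1, 1
8. not p3, 1
9. not ((p2 or not p3) and p1), 2
10. not p1, 2
Accessibility: 0R0, 0R1, 0R2, 1R1, 2R2
Complete open branch: countermodel on an S4-frame, so not valid in S4, nor in K, T (the same frame is also a K-frame and a T-frame).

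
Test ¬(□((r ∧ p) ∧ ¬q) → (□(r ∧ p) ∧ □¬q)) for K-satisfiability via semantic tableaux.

1. ¬(□((r ∧ p) ∧ ¬q) → (□(r ∧ p) ∧ □¬q)), 0
2. □((r ∧ p) ∧ ¬q), 0   [¬→-rule on 1]
3. ¬(□(r ∧ p) ∧ □¬q), 0   [¬→-rule on 1]
4. ¬□(r ∧ p), 0   [¬∧-rule on 3 (branches; this branch)]
5. ¬(r ∧ p), 1   [¬□-rule on 4: fresh world 1, 0R1]
6. (r ∧ p) ∧ ¬q, 1   [□-rule on 2 via 0R1]
7. r ∧ p, 1   [∧-rule on 6]
8. ¬q, 1   [∧-rule on 6]
9. r, 1   [∧-rule on 7]
10. p, 1   [∧-rule on 7]
11. ¬p, 1   [¬∧-rule on 5 (branches; this branch)]
Accessibility: 0R1
Branch closes: p and ¬p both at 1.
All branches of the tableau close; one closing branch shown above.

No, unsatisfiable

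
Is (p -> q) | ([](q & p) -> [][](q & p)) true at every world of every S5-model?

Tableau for the negation ~((p -> q) | ([](q & p) -> [][](q & p))):
1. ~((p -> q) | ([](q & p) -> [][](q & p))), u
2. ~(p -> q), u
3. ~([](q & p) -> [][](q & p)), u
4. p, u
5. ~q, u
6. [](q & p), u
7. ~[][](q & p), u
8. q & p, u
9. q, u
Accessibility: uRu
Branch closes: q and ~q both at u.
All branches of the negation close; one closing branch shown above.

Valid in S5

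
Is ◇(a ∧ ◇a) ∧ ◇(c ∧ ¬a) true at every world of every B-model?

Not valid

Tableau for the negation ¬(◇(a ∧ ◇a) ∧ ◇(c ∧ ¬a)):
1. ¬(◇(a ∧ ◇a) ∧ ◇(c ∧ ¬a)), w0
2. ¬◇(c ∧ ¬a), w0
3. ¬(c ∧ ¬a), w0
4. a, w0
Accessibility: w0Rw0
The negation has an open branch (countermodel exists).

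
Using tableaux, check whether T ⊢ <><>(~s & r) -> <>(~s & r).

Invalid (countermodel exists)

Tableau for the negation ~(<><>(~s & r) -> <>(~s & r)):
1. ~(<><>(~s & r) -> <>(~s & r)), 0
2. <><>(~s & r), 0
3. ~<>(~s & r), 0
4. ~(~s & r), 0
5. ~r, 0
6. <>(~s & r), 1
7. ~(~s & r), 1
8. ~r, 1
9. ~s & r, 2
10. ~s, 2
11. r, 2
Accessibility: 0R0, 0R1, 1R1, 1R2, 2R2
The negation has an open branch (countermodel exists).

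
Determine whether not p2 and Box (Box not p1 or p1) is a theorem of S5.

Not valid

Tableau for the negation not (not p2 and Box (Box not p1 or p1)):
1. not (not p2 and Box (Box not p1 or p1)), w0
2. not Box (Box not p1 or p1), w0
3. not (Box not p1 or p1), w1
4. not Box not p1, w1
5. not p1, w1
6. p1, w2
Accessibility: w0Rw0, w0Rw1, w0Rw2, w1Rw0, w1Rw1, w1Rw2, w2Rw0, w2Rw1, w2Rw2
The negation has an open branch (countermodel exists).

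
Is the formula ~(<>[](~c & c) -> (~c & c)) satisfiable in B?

No, unsatisfiable

1. ~(<>[](~c & c) -> (~c & c)), u
2. <>[](~c & c), u
3. ~(~c & c), u
4. ~c, u
5. [](~c & c), v
6. ~c & c, u
7. c, u
Accessibility: uRu, uRv, vRu, vRv
Branch closes: c and ~c both at u.
All branches of the tableau close; one closing branch shown above.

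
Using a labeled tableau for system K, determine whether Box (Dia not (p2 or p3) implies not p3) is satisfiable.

Satisfiable (open branch found)

1. Box (Dia not (p2 or p3) implies not p3), 0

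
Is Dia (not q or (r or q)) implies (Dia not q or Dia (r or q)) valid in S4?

Tableau for the negation not (Dia (not q or (r or q)) implies (Dia not q or Dia (r or q))):
1. not (Dia (not q or (r or q)) implies (Dia not q or Dia (r or q))), 0
2. Dia (not q or (r or q)), 0
3. not (Dia not q or Dia (r or q)), 0
4. not Dia not q, 0
5. not Dia (r or q), 0
6. q, 0
7. not (r or q), 0
8. not r, 0
9. not q, 0
Accessibility: 0R0
Branch closes: q and not q both at 0.
All branches of the negation close; one closing branch shown above.

Yes, valid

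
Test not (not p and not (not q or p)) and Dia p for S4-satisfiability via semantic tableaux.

Satisfiable (open branch found)

1. not (not p and not (not q or p)) and Dia p, 0
2. not (not p and not (not q or p)), 0
3. Dia p, 0
4. not q or p, 0
5. p, 0
6. p, 1
Accessibility: 0R0, 0R1, 1R1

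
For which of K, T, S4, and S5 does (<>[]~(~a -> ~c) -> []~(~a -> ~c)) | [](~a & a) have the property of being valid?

S5

S5-tableau for the negation ~((<>[]~(~a -> ~c) -> []~(~a -> ~c)) | [](~a & a)):
1. ~((<>[]~(~a -> ~c) -> []~(~a -> ~c)) | [](~a & a)), 0
2. ~(<>[]~(~a -> ~c) -> []~(~a -> ~c)), 0
3. ~[](~a & a), 0
4. <>[]~(~a -> ~c), 0
5. ~[]~(~a -> ~c), 0
6. ~(~a & a), 1
7. ~a, 1
8. []~(~a -> ~c), 2
9. ~(~a -> ~c), 0
10. ~a, 0
11. c, 0
12. ~(~a -> ~c), 1
13. c, 1
14. ~(~a -> ~c), 2
15. ~a, 2
16. c, 2
17. ~a -> ~c, 3
18. ~(~a -> ~c), 3
19. ~a, 3
20. c, 3
21. ~c, 3
Accessibility: 0R0, 0R1, 0R2, 0R3, 1R0, 1R1, 1R2, 1R3, 2R0, 2R1, 2R2, 2R3, 3R0, 3R1, 3R2, 3R3
Branch closes: c and ~c both at 3.
Every branch closes (one shown): valid in S5.
S4-tableau for the negation ~((<>[]~(~a -> ~c) -> []~(~a -> ~c)) | [](~a & a)):
1. ~((<>[]~(~a -> ~c) -> []~(~a -> ~c)) | [](~a & a)), 0
2. ~(<>[]~(~a -> ~c) -> []~(~a -> ~c)), 0
3. ~[](~a & a), 0
4. <>[]~(~a -> ~c), 0
5. ~[]~(~a -> ~c), 0
6. ~(~a & a), 1
7. ~a, 1
8. []~(~a -> ~c), 2
9. ~(~a -> ~c), 2
10. ~a, 2
11. c, 2
12. ~a -> ~c, 3
13. ~c, 3
Accessibility: 0R0, 0R1, 0R2, 0R3, 1R1, 2R2, 3R3
Complete open branch: countermodel on an S4-frame, so not valid in S4, nor in K, T (the same frame is also a K-frame and a T-frame).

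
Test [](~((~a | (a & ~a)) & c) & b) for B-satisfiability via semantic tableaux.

1. [](~((~a | (a & ~a)) & c) & b), u
2. ~((~a | (a & ~a)) & c) & b, u
3. ~((~a | (a & ~a)) & c), u
4. b, u
5. ~c, u
Accessibility: uRu

Satisfiable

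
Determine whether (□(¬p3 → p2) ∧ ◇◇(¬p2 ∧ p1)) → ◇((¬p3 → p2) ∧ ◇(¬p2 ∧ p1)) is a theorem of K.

Tableau for the negation ¬((□(¬p3 → p2) ∧ ◇◇(¬p2 ∧ p1)) → ◇((¬p3 → p2) ∧ ◇(¬p2 ∧ p1))):
1. ¬((□(¬p3 → p2) ∧ ◇◇(¬p2 ∧ p1)) → ◇((¬p3 → p2) ∧ ◇(¬p2 ∧ p1))), w0
2. □(¬p3 → p2) ∧ ◇◇(¬p2 ∧ p1), w0
3. ¬◇((¬p3 → p2) ∧ ◇(¬p2 ∧ p1)), w0
4. □(¬p3 → p2), w0
5. ◇◇(¬p2 ∧ p1), w0
6. ◇(¬p2 ∧ p1), w1
7. ¬((¬p3 → p2) ∧ ◇(¬p2 ∧ p1)), w1
8. ¬p3 → p2, w1
9. ¬◇(¬p2 ∧ p1), w1
10. p2, w1
11. ¬p2 ∧ p1, w2
12. ¬p2, w2
13. p1, w2
14. ¬(¬p2 ∧ p1), w2
15. ¬p1, w2
Accessibility: w0Rw1, w1Rw2
Branch closes: p1 and ¬p1 both at w2.
All branches of the negation close; one closing branch shown above.

Valid in K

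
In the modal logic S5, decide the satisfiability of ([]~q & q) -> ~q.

1. ([]~q & q) -> ~q, u
2. ~q, u
Accessibility: uRu

Yes, satisfiable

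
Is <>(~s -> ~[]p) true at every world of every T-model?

Not valid

Tableau for the negation ~<>(~s -> ~[]p):
1. ~<>(~s -> ~[]p), u
2. ~(~s -> ~[]p), u
3. ~s, u
4. []p, u
5. p, u
Accessibility: uRu
The negation has an open branch (countermodel exists).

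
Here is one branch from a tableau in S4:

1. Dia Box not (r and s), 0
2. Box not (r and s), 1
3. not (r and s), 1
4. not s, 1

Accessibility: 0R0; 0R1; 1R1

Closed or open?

No, open

No world carries both an atom and its negation.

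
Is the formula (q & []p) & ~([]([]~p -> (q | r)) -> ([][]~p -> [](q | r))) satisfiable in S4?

1. (q & []p) & ~([]([]~p -> (q | r)) -> ([][]~p -> [](q | r))), u
2. q & []p, u
3. ~([]([]~p -> (q | r)) -> ([][]~p -> [](q | r))), u
4. q, u
5. []p, u
6. []([]~p -> (q | r)), u
7. ~([][]~p -> [](q | r)), u
8. [][]~p, u
9. ~[](q | r), u
10. p, u
11. []~p -> (q | r), u
12. []~p, u
13. ~p, u
Accessibility: uRu
Branch closes: p and ~p both at u.
All branches of the tableau close; one closing branch shown above.

No, unsatisfiable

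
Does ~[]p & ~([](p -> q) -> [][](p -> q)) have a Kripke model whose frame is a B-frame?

Satisfiable (open branch found)

1. ~[]p & ~([](p -> q) -> [][](p -> q)), w0
2. ~[]p, w0
3. ~([](p -> q) -> [][](p -> q)), w0
4. [](p -> q), w0
5. ~[][](p -> q), w0
6. p -> q, w0
7. q, w0
8. ~p, w1
9. p -> q, w1
10. q, w1
11. ~[](p -> q), w2
12. p -> q, w2
13. q, w2
14. ~(p -> q), w3
15. p, w3
16. ~q, w3
Accessibility: w0Rw0, w0Rw1, w0Rw2, w1Rw0, w1Rw1, w2Rw0, w2Rw2, w2Rw3, w3Rw2, w3Rw3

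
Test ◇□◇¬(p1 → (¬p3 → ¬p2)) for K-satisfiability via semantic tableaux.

Satisfiable

1. ◇□◇¬(p1 → (¬p3 → ¬p2)), w0
2. □◇¬(p1 → (¬p3 → ¬p2)), w1   [◇-rule on 1: fresh world w1, w0Rw1]
Accessibility: w0Rw1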